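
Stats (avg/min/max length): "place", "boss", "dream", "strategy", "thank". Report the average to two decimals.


Lengths: "place"=5, "boss"=4, "dream"=5, "strategy"=8, "thank"=5
Sum = 27, Count = 5
Average = 27/5 = 5.40
= avg=5.40, min=4, max=8


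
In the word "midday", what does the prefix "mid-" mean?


Prefix: mid-
Example: midday = mid- + day
Meaning = middle


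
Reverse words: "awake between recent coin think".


Original: "awake between recent coin think"
Words (1..n): awake | between | recent | coin | think
Reversed (n..1): think | coin | recent | between | awake
Result = "think coin recent between awake"


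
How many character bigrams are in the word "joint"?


Word: "joint" (length 5)
Number of 2-grams = length - 2 + 1 = 5 - 2 + 1
= 4


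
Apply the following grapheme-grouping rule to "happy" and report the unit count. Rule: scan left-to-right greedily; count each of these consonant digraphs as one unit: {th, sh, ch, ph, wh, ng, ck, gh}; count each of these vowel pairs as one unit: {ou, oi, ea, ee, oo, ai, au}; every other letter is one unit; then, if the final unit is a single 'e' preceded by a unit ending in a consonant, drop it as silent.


Word: "happy" (5 letters)
Left-to-right scan:
  (1) 'h' (letter)
  (2) 'a' (letter)
  (3) 'p' (letter)
  (4) 'p' (letter)
  (5) 'y' (letter)
Units from scan: 5
Sound units = 5 units


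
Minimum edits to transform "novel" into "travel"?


Word 1: "novel" (length 5)
Word 2: "travel" (length 6)
One optimal edit sequence (insert/delete/substitute each cost 1):
  1. insert 't'  (+1)
  2. substitute 'n' -> 'r'  (+1)
  3. substitute 'o' -> 'a'  (+1)
  4. keep 'v'
  5. keep 'e'
  6. keep 'l'
Total edit operations: 3
Edit distance = 3


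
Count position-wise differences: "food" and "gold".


Comparing character by character (same length = 4):
  Pos 0: 'f' vs 'g' !=
  Pos 1: 'o' vs 'o' =
  Pos 2: 'o' vs 'l' !=
  Pos 3: 'd' vs 'd' =
Hamming distance = 2


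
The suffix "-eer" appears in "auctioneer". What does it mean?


Suffix: -eer
Example: auctioneer (auction + -eer)
Meaning = one who is concerned with


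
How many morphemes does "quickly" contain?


Word: "quickly"
Morphemes: quick / -ly
Each morpheme carries meaning
= 2 morphemes


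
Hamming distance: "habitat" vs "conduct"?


Comparing character by character (same length = 7):
  Pos 0: 'h' vs 'c' !=
  Pos 1: 'a' vs 'o' !=
  Pos 2: 'b' vs 'n' !=
  Pos 3: 'i' vs 'd' !=
  Pos 4: 't' vs 'u' !=
  Pos 5: 'a' vs 'c' !=
  Pos 6: 't' vs 't' =
Hamming distance = 6


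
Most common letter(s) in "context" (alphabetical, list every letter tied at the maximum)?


Word: "context"
Letter counts:
  'c': 1
  'e': 1
  'n': 1
  'o': 1
  't': 2
  'x': 1
Maximum count = 2
Most frequent = 't' (2 times each)


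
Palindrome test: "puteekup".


Word: "puteekup"
Reversed: "pukeetup"
Forward == Backward? puteekup != pukeetup
Palindrome = No


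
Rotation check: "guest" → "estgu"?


Word: "guest", Candidate: "estgu"
Method: check if candidate is substring of word+word
"guestguest" contains "estgu"? Yes
Is rotation = Yes


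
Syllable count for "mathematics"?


Word: "mathematics"
Syllable breakdown: math-e-mat-ics
Counting: 4 parts
= 4 syllables


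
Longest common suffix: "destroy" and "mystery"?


Word 1: "destroy"
Word 2: "mystery"
Comparing from end:
  Pos -1: 'y' == 'y'
  Pos -2: 'o' != 'r' (stop)
LCS = "y" (length 1)


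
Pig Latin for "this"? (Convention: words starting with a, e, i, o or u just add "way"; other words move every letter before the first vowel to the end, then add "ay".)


Word: "this"
Starts with consonant(s) → move to end, add 'ay'
Consonant cluster: "th"
Pig Latin = "isthay"


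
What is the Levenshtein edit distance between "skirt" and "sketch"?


Word 1: "skirt" (length 5)
Word 2: "sketch" (length 6)
One optimal edit sequence (insert/delete/substitute each cost 1):
  1. keep 's'
  2. keep 'k'
  3. insert 'e'  (+1)
  4. substitute 'i' -> 't'  (+1)
  5. substitute 'r' -> 'c'  (+1)
  6. substitute 't' -> 'h'  (+1)
Total edit operations: 4
Edit distance = 4


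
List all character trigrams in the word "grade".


Word: "grade" (length 5)
Number of trigrams = 5 - 3 + 1 = 3
  Position 0: "gra"
  Position 1: "rad"
  Position 2: "ade"
Trigrams = "gra", "rad", "ade"


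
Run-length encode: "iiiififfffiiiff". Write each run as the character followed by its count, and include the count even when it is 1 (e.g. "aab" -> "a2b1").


String: "iiiififfffiiiff"
Scanning for consecutive runs:
  'i' x 4
  'f' x 1
  'i' x 1
  'f' x 4
  'i' x 3
  'f' x 2
RLE = "i4f1i1f4i3f2"


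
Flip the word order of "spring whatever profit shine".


Original: "spring whatever profit shine"
Words (1..n): spring | whatever | profit | shine
Reversed (n..1): shine | profit | whatever | spring
Result = "shine profit whatever spring"


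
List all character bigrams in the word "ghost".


Word: "ghost" (length 5)
Number of bigrams = 5 - 2 + 1 = 4
  Position 0: "gh"
  Position 1: "ho"
  Position 2: "os"
  Position 3: "st"
Bigrams = "gh", "ho", "os", "st"


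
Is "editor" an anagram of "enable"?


Word 1: "enable" → sorted: abeeln
Word 2: "editor" → sorted: deiort
Same letters? abeeln != deiort
Anagram = No


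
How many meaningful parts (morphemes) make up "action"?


Word: "action"
Morphemes: act / -ion
Each morpheme carries meaning
= 2 morphemes


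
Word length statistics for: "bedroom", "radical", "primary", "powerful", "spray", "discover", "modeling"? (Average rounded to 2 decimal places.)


Lengths: "bedroom"=7, "radical"=7, "primary"=7, "powerful"=8, "spray"=5, "discover"=8, "modeling"=8
Sum = 50, Count = 7
Average = 50/7 = 7.14
= avg=7.14, min=5, max=8


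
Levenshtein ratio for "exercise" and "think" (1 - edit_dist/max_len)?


Word 1: "exercise" (length 8)
Word 2: "think" (length 5)
One optimal edit sequence:
  1. delete 'e'  (+1)
  2. delete 'x'  (+1)
  3. delete 'e'  (+1)
  4. substitute 'r' -> 't'  (+1)
  5. substitute 'c' -> 'h'  (+1)
  6. keep 'i'
  7. substitute 's' -> 'n'  (+1)
  8. substitute 'e' -> 'k'  (+1)
Edit distance = 7
Max length = max(8, 5) = 8
Similarity = 1 - 7/8
= 0.1250


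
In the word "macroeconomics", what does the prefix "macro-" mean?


Prefix: macro-
Example: macroeconomics (macro- + economics)
Meaning = large


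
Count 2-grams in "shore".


Word: "shore" (length 5)
Number of 2-grams = length - 2 + 1 = 5 - 2 + 1
= 4


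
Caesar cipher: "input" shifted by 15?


Word: "input"
Shift: 15
Each letter → (letter + shift) mod 26:
  'i' (8) + 15 = 23 → 'x'
  'n' (13) + 15 = 2 → 'c'
  'p' (15) + 15 = 4 → 'e'
  'u' (20) + 15 = 9 → 'j'
  't' (19) + 15 = 8 → 'i'
Result = "xceji"


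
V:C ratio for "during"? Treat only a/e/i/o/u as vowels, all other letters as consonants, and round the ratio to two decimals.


Word: "during"
Vowels (a,e,i,o,u): 2
Consonants: 4
Ratio = 2/4
= 0.50


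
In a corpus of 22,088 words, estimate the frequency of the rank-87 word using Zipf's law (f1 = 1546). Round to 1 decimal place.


Zipf's law: f(r) = f(1) / r
f(1) = 1546
f(87) = 1546 / 87
= 17.8 occurrences


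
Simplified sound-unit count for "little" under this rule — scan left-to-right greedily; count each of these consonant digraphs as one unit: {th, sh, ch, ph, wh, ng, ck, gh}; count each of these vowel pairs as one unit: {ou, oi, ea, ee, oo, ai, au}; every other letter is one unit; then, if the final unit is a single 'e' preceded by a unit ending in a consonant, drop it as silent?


Word: "little" (6 letters)
Left-to-right scan:
  (1) 'l' (letter)
  (2) 'i' (letter)
  (3) 't' (letter)
  (4) 't' (letter)
  (5) 'l' (letter)
  (6) 'e' (letter)
Units from scan: 6
Final unit is 'e' after a consonant -> drop as silent (-1)
Sound units = 5 units


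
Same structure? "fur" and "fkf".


Pattern of "fur": [0, 1, 2]
Pattern of "fkf": [0, 1, 0]
Patterns do not match
Same pattern = No


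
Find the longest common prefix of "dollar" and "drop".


Word 1: "dollar"
Word 2: "drop"
Comparing from start:
  Pos 0: 'd' == 'd'
  Pos 1: 'o' != 'r' (stop)
LCP = "d" (length 1)


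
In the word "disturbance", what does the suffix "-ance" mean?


Suffix: -ance
As in: disturbance -> disturb + -ance
Meaning = state of


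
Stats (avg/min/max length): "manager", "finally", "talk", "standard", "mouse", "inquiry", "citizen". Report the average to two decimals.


Lengths: "manager"=7, "finally"=7, "talk"=4, "standard"=8, "mouse"=5, "inquiry"=7, "citizen"=7
Sum = 45, Count = 7
Average = 45/7 = 6.43
= avg=6.43, min=4, max=8


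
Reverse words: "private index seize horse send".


Original: "private index seize horse send"
Words (1..n): private | index | seize | horse | send
Reversed (n..1): send | horse | seize | index | private
Result = "send horse seize index private"


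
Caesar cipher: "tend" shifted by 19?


Word: "tend"
Shift: 19
Each letter → (letter + shift) mod 26:
  't' (19) + 19 = 12 → 'm'
  'e' (4) + 19 = 23 → 'x'
  'n' (13) + 19 = 6 → 'g'
  'd' (3) + 19 = 22 → 'w'
Result = "mxgw"


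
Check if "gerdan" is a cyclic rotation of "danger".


Word: "danger", Candidate: "gerdan"
Method: check if candidate is substring of word+word
"dangerdanger" contains "gerdan"? Yes
Is rotation = Yes


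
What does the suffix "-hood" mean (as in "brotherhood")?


Suffix: -hood
As in: brotherhood -> brother + -hood
Meaning = state / condition


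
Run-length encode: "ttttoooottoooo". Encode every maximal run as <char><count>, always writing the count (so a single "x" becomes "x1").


String: "ttttoooottoooo"
Scanning for consecutive runs:
  't' x 4
  'o' x 4
  't' x 2
  'o' x 4
RLE = "t4o4t2o4"


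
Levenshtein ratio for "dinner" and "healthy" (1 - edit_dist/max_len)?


Word 1: "dinner" (length 6)
Word 2: "healthy" (length 7)
One optimal edit sequence:
  1. insert 'h'  (+1)
  2. substitute 'd' -> 'e'  (+1)
  3. substitute 'i' -> 'a'  (+1)
  4. substitute 'n' -> 'l'  (+1)
  5. substitute 'n' -> 't'  (+1)
  6. substitute 'e' -> 'h'  (+1)
  7. substitute 'r' -> 'y'  (+1)
Edit distance = 7
Max length = max(6, 7) = 7
Similarity = 1 - 7/7
= 0.0000


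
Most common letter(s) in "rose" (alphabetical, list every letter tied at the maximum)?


Word: "rose"
Letter counts:
  'e': 1
  'o': 1
  'r': 1
  's': 1
Maximum count = 1
Most frequent = 'e', 'o', 'r', 's' (1 time each)


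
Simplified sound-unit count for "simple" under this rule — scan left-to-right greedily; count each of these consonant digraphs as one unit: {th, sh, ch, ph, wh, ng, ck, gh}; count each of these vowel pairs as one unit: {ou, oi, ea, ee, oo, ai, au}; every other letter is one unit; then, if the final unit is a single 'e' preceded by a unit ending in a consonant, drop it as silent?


Word: "simple" (6 letters)
Left-to-right scan:
  1. 's' (letter)
  2. 'i' (letter)
  3. 'm' (letter)
  4. 'p' (letter)
  5. 'l' (letter)
  6. 'e' (letter)
Units from scan: 6
Final unit is 'e' after a consonant -> drop as silent (-1)
Sound units = 5 units


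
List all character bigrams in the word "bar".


Word: "bar" (length 3)
Number of bigrams = 3 - 2 + 1 = 2
  Position 0: "ba"
  Position 1: "ar"
Bigrams = "ba", "ar"


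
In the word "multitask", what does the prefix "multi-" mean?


Prefix: multi-
As in: multitask -> multi- + task
Meaning = many


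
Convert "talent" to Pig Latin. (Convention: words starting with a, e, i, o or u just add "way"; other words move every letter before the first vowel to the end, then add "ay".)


Word: "talent"
Starts with consonant(s) → move to end, add 'ay'
Consonant cluster: "t"
Pig Latin = "alenttay"


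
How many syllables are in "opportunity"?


Word: "opportunity"
Syllable breakdown: op-por-tu-ni-ty
Counting: 5 parts
= 5 syllables


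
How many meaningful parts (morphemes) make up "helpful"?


Word: "helpful"
Morphemes: help + -ful
Each morpheme carries meaning
= 2 morphemes


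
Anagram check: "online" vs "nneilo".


Word 1: "online" → sorted: eilnno
Word 2: "nneilo" → sorted: eilnno
Same letters? eilnno == eilnno
Anagram = Yes


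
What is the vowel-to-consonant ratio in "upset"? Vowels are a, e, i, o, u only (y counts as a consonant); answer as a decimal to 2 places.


Word: "upset"
Vowels (a,e,i,o,u): 2
Consonants: 3
Ratio = 2/3
= 0.67


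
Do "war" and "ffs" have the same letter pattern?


Pattern of "war": [0, 1, 2]
Pattern of "ffs": [0, 0, 1]
Patterns do not match
Same pattern = No


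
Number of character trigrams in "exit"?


Word: "exit" (length 4)
Number of 3-grams = length - 3 + 1 = 4 - 3 + 1
= 2


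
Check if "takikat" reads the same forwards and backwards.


Word: "takikat"
Reversed: "takikat"
Forward == Backward? takikat == takikat
Palindrome = Yes


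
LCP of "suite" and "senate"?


Word 1: "suite"
Word 2: "senate"
Comparing from start:
  Pos 0: 's' == 's'
  Pos 1: 'u' != 'e' (stop)
LCP = "s" (length 1)


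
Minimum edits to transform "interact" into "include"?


Word 1: "interact" (length 8)
Word 2: "include" (length 7)
One optimal edit sequence (insert/delete/substitute each cost 1):
  1. keep 'i'
  2. keep 'n'
  3. delete 't'  (+1)
  4. substitute 'e' -> 'c'  (+1)
  5. substitute 'r' -> 'l'  (+1)
  6. substitute 'a' -> 'u'  (+1)
  7. substitute 'c' -> 'd'  (+1)
  8. substitute 't' -> 'e'  (+1)
Total edit operations: 6
Edit distance = 6


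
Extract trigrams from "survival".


Word: "survival" (length 8)
Number of trigrams = 8 - 3 + 1 = 6
  Position 0: "sur"
  Position 1: "urv"
  Position 2: "rvi"
  Position 3: "viv"
  Position 4: "iva"
  Position 5: "val"
Trigrams = "sur", "urv", "rvi", "viv", "iva", "val"


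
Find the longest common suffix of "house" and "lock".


Word 1: "house"
Word 2: "lock"
Comparing from end:
  Pos -1: 'e' != 'k' (stop)
LCS = "" (length 0)


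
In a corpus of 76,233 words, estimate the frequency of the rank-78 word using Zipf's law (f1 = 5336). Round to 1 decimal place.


Zipf's law: f(r) = f(1) / r
f(1) = 5336
f(78) = 5336 / 78
= 68.4 occurrences


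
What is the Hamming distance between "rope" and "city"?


Comparing character by character (same length = 4):
  Pos 0: 'r' vs 'c' !=
  Pos 1: 'o' vs 'i' !=
  Pos 2: 'p' vs 't' !=
  Pos 3: 'e' vs 'y' !=
Hamming distance = 4


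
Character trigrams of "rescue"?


Word: "rescue" (length 6)
Number of trigrams = 6 - 3 + 1 = 4
  Position 0: "res"
  Position 1: "esc"
  Position 2: "scu"
  Position 3: "cue"
Trigrams = "res", "esc", "scu", "cue"


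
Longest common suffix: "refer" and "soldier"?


Word 1: "refer"
Word 2: "soldier"
Comparing from end:
  Pos -1: 'r' == 'r'
  Pos -2: 'e' == 'e'
  Pos -3: 'f' != 'i' (stop)
LCS = "er" (length 2)


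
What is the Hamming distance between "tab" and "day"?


Comparing character by character (same length = 3):
  Pos 0: 't' vs 'd' !=
  Pos 1: 'a' vs 'a' =
  Pos 2: 'b' vs 'y' !=
Hamming distance = 2


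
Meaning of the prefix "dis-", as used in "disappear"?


Prefix: dis-
Example: disappear (dis- + appear)
Meaning = not / opposite


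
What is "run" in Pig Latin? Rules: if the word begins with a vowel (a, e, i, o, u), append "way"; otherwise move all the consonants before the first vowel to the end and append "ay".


Word: "run"
Starts with consonant(s) → move to end, add 'ay'
Consonant cluster: "r"
Pig Latin = "unray"


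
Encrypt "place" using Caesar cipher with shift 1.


Word: "place"
Shift: 1
Each letter → (letter + shift) mod 26:
  'p' (15) + 1 = 16 → 'q'
  'l' (11) + 1 = 12 → 'm'
  'a' (0) + 1 = 1 → 'b'
  'c' (2) + 1 = 3 → 'd'
  'e' (4) + 1 = 5 → 'f'
Result = "qmbdf"


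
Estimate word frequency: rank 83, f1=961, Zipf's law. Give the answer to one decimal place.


Zipf's law: f(r) = f(1) / r
f(1) = 961
f(83) = 961 / 83
= 11.6 occurrences


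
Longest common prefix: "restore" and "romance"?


Word 1: "restore"
Word 2: "romance"
Comparing from start:
  Pos 0: 'r' == 'r'
  Pos 1: 'e' != 'o' (stop)
LCP = "r" (length 1)


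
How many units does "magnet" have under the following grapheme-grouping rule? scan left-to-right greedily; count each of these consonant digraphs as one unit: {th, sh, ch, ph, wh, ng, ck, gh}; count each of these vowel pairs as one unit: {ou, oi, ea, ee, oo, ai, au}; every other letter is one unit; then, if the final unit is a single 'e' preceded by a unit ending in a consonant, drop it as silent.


Word: "magnet" (6 letters)
Left-to-right scan:
  (1) 'm' (letter)
  (2) 'a' (letter)
  (3) 'g' (letter)
  (4) 'n' (letter)
  (5) 'e' (letter)
  (6) 't' (letter)
Units from scan: 6
Sound units = 6 units


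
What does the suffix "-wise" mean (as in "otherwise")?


Suffix: -wise
Example: otherwise = other + -wise
Meaning = in the manner of


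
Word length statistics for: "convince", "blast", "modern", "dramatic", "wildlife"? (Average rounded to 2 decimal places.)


Lengths: "convince"=8, "blast"=5, "modern"=6, "dramatic"=8, "wildlife"=8
Sum = 35, Count = 5
Average = 35/5 = 7.00
= avg=7.00, min=5, max=8


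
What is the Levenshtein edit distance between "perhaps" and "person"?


Word 1: "perhaps" (length 7)
Word 2: "person" (length 6)
One optimal edit sequence (insert/delete/substitute each cost 1):
  1. keep 'p'
  2. keep 'e'
  3. keep 'r'
  4. delete 'h'  (+1)
  5. substitute 'a' -> 's'  (+1)
  6. substitute 'p' -> 'o'  (+1)
  7. substitute 's' -> 'n'  (+1)
Total edit operations: 4
Edit distance = 4


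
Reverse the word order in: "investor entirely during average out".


Original: "investor entirely during average out"
Words (1..n): investor | entirely | during | average | out
Reversed (n..1): out | average | during | entirely | investor
Result = "out average during entirely investor"


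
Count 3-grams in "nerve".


Word: "nerve" (length 5)
Number of 3-grams = length - 3 + 1 = 5 - 3 + 1
= 3


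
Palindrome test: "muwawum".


Word: "muwawum"
Reversed: "muwawum"
Forward == Backward? muwawum == muwawum
Palindrome = Yes


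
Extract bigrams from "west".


Word: "west" (length 4)
Number of bigrams = 4 - 2 + 1 = 3
  Position 0: "we"
  Position 1: "es"
  Position 2: "st"
Bigrams = "we", "es", "st"


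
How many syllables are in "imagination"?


Word: "imagination"
Syllable breakdown: i-mag-i-na-tion
Counting: 5 parts
= 5 syllables


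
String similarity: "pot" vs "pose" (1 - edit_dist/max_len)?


Word 1: "pot" (length 3)
Word 2: "pose" (length 4)
One optimal edit sequence:
  1. keep 'p'
  2. keep 'o'
  3. insert 's'  (+1)
  4. substitute 't' -> 'e'  (+1)
Edit distance = 2
Max length = max(3, 4) = 4
Similarity = 1 - 2/4
= 0.5000


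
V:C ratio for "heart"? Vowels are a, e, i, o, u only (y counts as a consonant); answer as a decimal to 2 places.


Word: "heart"
Vowels (a,e,i,o,u): 2
Consonants: 3
Ratio = 2/3
= 0.67


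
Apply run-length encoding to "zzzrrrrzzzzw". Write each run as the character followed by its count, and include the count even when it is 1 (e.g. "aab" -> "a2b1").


String: "zzzrrrrzzzzw"
Scanning for consecutive runs:
  'z' x 3
  'r' x 4
  'z' x 4
  'w' x 1
RLE = "z3r4z4w1"


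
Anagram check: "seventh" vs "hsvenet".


Word 1: "seventh" → sorted: eehnstv
Word 2: "hsvenet" → sorted: eehnstv
Same letters? eehnstv == eehnstv
Anagram = Yes


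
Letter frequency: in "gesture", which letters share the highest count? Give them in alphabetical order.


Word: "gesture"
Letter counts:
  'e': 2
  'g': 1
  'r': 1
  's': 1
  't': 1
  'u': 1
Maximum count = 2
Most frequent = 'e' (2 times each)


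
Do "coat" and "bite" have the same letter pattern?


Pattern of "coat": [0, 1, 2, 3]
Pattern of "bite": [0, 1, 2, 3]
Patterns match
Same pattern = Yes


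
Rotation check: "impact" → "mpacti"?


Word: "impact", Candidate: "mpacti"
Method: check if candidate is substring of word+word
"impactimpact" contains "mpacti"? Yes
Is rotation = Yes


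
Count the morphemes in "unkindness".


Word: "unkindness"
Morphemes: un- / kind / -ness
Each morpheme carries meaning
= 3 morphemes


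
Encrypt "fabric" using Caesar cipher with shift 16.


Word: "fabric"
Shift: 16
Each letter → (letter + shift) mod 26:
  'f' (5) + 16 = 21 → 'v'
  'a' (0) + 16 = 16 → 'q'
  'b' (1) + 16 = 17 → 'r'
  'r' (17) + 16 = 7 → 'h'
  'i' (8) + 16 = 24 → 'y'
  'c' (2) + 16 = 18 → 's'
Result = "vqrhys"


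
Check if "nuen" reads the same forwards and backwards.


Word: "nuen"
Reversed: "neun"
Forward == Backward? nuen != neun
Palindrome = No


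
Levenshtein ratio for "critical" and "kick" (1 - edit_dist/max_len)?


Word 1: "critical" (length 8)
Word 2: "kick" (length 4)
One optimal edit sequence:
  1. delete 'c'  (+1)
  2. delete 'r'  (+1)
  3. delete 'i'  (+1)
  4. substitute 't' -> 'k'  (+1)
  5. keep 'i'
  6. keep 'c'
  7. delete 'a'  (+1)
  8. substitute 'l' -> 'k'  (+1)
Edit distance = 6
Max length = max(8, 4) = 8
Similarity = 1 - 6/8
= 0.2500


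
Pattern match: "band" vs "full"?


Pattern of "band": [0, 1, 2, 3]
Pattern of "full": [0, 1, 2, 2]
Patterns do not match
Same pattern = No


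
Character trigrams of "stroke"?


Word: "stroke" (length 6)
Number of trigrams = 6 - 3 + 1 = 4
  Position 0: "str"
  Position 1: "tro"
  Position 2: "rok"
  Position 3: "oke"
Trigrams = "str", "tro", "rok", "oke"


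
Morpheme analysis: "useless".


Word: "useless"
Morphemes: use | -less
Each morpheme carries meaning
= 2 morphemes


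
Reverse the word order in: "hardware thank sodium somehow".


Original: "hardware thank sodium somehow"
Words (1..n): hardware | thank | sodium | somehow
Reversed (n..1): somehow | sodium | thank | hardware
Result = "somehow sodium thank hardware"


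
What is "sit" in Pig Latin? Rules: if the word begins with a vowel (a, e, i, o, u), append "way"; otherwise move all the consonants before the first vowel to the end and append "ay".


Word: "sit"
Starts with consonant(s) → move to end, add 'ay'
Consonant cluster: "s"
Pig Latin = "itsay"


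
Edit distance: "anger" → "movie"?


Word 1: "anger" (length 5)
Word 2: "movie" (length 5)
One optimal edit sequence (insert/delete/substitute each cost 1):
  1. substitute 'a' -> 'm'  (+1)
  2. substitute 'n' -> 'o'  (+1)
  3. substitute 'g' -> 'v'  (+1)
  4. substitute 'e' -> 'i'  (+1)
  5. substitute 'r' -> 'e'  (+1)
Total edit operations: 5
Edit distance = 5


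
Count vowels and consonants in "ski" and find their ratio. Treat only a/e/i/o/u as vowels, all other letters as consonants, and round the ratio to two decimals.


Word: "ski"
Vowels (a,e,i,o,u): 1
Consonants: 2
Ratio = 1/2
= 0.50


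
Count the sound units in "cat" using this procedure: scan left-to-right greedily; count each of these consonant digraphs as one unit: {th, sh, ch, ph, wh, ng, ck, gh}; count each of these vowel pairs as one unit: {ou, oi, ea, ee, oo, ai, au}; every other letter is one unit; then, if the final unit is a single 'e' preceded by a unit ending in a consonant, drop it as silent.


Word: "cat" (3 letters)
Left-to-right scan:
  [1] 'c' (letter)
  [2] 'a' (letter)
  [3] 't' (letter)
Units from scan: 3
Sound units = 3 units


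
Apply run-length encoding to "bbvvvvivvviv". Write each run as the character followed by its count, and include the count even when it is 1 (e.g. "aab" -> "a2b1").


String: "bbvvvvivvviv"
Scanning for consecutive runs:
  'b' x 2
  'v' x 4
  'i' x 1
  'v' x 3
  'i' x 1
  'v' x 1
RLE = "b2v4i1v3i1v1"


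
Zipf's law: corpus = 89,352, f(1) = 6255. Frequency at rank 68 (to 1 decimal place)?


Zipf's law: f(r) = f(1) / r
f(1) = 6255
f(68) = 6255 / 68
= 92.0 occurrences


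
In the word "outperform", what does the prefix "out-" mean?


Prefix: out-
As in: outperform -> out- + perform
Meaning = surpass


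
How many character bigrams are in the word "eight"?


Word: "eight" (length 5)
Number of 2-grams = length - 2 + 1 = 5 - 2 + 1
= 4


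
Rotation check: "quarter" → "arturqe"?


Word: "quarter", Candidate: "arturqe"
Method: check if candidate is substring of word+word
"quarterquarter" contains "arturqe"? No
Is rotation = No


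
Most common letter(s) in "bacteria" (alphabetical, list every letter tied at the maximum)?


Word: "bacteria"
Letter counts:
  'a': 2
  'b': 1
  'c': 1
  'e': 1
  'i': 1
  'r': 1
  't': 1
Maximum count = 2
Most frequent = 'a' (2 times each)


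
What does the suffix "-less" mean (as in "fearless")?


Suffix: -less
As in: fearless -> fear + -less
Meaning = without


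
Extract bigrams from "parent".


Word: "parent" (length 6)
Number of bigrams = 6 - 2 + 1 = 5
  Position 0: "pa"
  Position 1: "ar"
  Position 2: "re"
  Position 3: "en"
  Position 4: "nt"
Bigrams = "pa", "ar", "re", "en", "nt"


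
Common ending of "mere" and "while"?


Word 1: "mere"
Word 2: "while"
Comparing from end:
  Pos -1: 'e' == 'e'
  Pos -2: 'r' != 'l' (stop)
LCS = "e" (length 1)


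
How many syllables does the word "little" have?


Word: "little"
Syllable breakdown: lit-tle
Counting: 2 parts
= 2 syllables


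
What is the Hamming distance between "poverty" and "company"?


Comparing character by character (same length = 7):
  Pos 0: 'p' vs 'c' !=
  Pos 1: 'o' vs 'o' =
  Pos 2: 'v' vs 'm' !=
  Pos 3: 'e' vs 'p' !=
  Pos 4: 'r' vs 'a' !=
  Pos 5: 't' vs 'n' !=
  Pos 6: 'y' vs 'y' =
Hamming distance = 5


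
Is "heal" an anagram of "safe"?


Word 1: "safe" → sorted: aefs
Word 2: "heal" → sorted: aehl
Same letters? aefs != aehl
Anagram = No


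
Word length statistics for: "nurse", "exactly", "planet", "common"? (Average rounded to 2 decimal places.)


Lengths: "nurse"=5, "exactly"=7, "planet"=6, "common"=6
Sum = 24, Count = 4
Average = 24/4 = 6.00
= avg=6.00, min=5, max=7


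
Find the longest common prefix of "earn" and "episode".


Word 1: "earn"
Word 2: "episode"
Comparing from start:
  Pos 0: 'e' == 'e'
  Pos 1: 'a' != 'p' (stop)
LCP = "e" (length 1)


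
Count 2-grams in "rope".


Word: "rope" (length 4)
Number of 2-grams = length - 2 + 1 = 4 - 2 + 1
= 3


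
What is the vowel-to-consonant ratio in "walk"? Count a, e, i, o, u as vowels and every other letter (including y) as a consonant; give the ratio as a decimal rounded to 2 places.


Word: "walk"
Vowels (a,e,i,o,u): 1
Consonants: 3
Ratio = 1/3
= 0.33


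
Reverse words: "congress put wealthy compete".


Original: "congress put wealthy compete"
Words (1..n): congress | put | wealthy | compete
Reversed (n..1): compete | wealthy | put | congress
Result = "compete wealthy put congress"


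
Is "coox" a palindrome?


Word: "coox"
Reversed: "xooc"
Forward == Backward? coox != xooc
Palindrome = No


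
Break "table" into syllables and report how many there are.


Word: "table"
Syllable breakdown: ta | ble
Counting: 2 parts
= 2 syllables


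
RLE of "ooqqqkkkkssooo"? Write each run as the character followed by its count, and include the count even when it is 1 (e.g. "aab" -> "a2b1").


String: "ooqqqkkkkssooo"
Scanning for consecutive runs:
  'o' x 2
  'q' x 3
  'k' x 4
  's' x 2
  'o' x 3
RLE = "o2q3k4s2o3"


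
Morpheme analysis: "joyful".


Word: "joyful"
Morphemes: joy | -ful
Each morpheme carries meaning
= 2 morphemes


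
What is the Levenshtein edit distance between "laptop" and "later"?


Word 1: "laptop" (length 6)
Word 2: "later" (length 5)
One optimal edit sequence (insert/delete/substitute each cost 1):
  1. keep 'l'
  2. keep 'a'
  3. delete 'p'  (+1)
  4. keep 't'
  5. substitute 'o' -> 'e'  (+1)
  6. substitute 'p' -> 'r'  (+1)
Total edit operations: 3
Edit distance = 3


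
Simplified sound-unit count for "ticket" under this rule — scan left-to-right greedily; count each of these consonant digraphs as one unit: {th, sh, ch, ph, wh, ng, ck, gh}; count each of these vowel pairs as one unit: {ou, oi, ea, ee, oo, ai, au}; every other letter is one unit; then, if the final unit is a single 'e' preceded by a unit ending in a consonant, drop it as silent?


Word: "ticket" (6 letters)
Left-to-right scan:
  1. 't' (letter)
  2. 'i' (letter)
  3. 'ck' (digraph)
  4. 'e' (letter)
  5. 't' (letter)
Units from scan: 5
Sound units = 5 units


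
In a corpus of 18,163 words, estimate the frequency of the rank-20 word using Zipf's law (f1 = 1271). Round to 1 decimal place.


Zipf's law: f(r) = f(1) / r
f(1) = 1271
f(20) = 1271 / 20
= 63.6 occurrences


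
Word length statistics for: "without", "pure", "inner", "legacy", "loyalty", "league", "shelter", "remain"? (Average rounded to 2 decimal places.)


Lengths: "without"=7, "pure"=4, "inner"=5, "legacy"=6, "loyalty"=7, "league"=6, "shelter"=7, "remain"=6
Sum = 48, Count = 8
Average = 48/8 = 6.00
= avg=6.00, min=4, max=7


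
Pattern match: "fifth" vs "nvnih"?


Pattern of "fifth": [0, 1, 0, 2, 3]
Pattern of "nvnih": [0, 1, 0, 2, 3]
Patterns match
Same pattern = Yes


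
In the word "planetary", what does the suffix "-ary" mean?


Suffix: -ary
As in: planetary -> planet + -ary
Meaning = relating to


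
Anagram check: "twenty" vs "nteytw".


Word 1: "twenty" → sorted: enttwy
Word 2: "nteytw" → sorted: enttwy
Same letters? enttwy == enttwy
Anagram = Yes


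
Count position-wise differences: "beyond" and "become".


Comparing character by character (same length = 6):
  Pos 0: 'b' vs 'b' =
  Pos 1: 'e' vs 'e' =
  Pos 2: 'y' vs 'c' !=
  Pos 3: 'o' vs 'o' =
  Pos 4: 'n' vs 'm' !=
  Pos 5: 'd' vs 'e' !=
Hamming distance = 3


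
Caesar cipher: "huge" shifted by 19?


Word: "huge"
Shift: 19
Each letter → (letter + shift) mod 26:
  'h' (7) + 19 = 0 → 'a'
  'u' (20) + 19 = 13 → 'n'
  'g' (6) + 19 = 25 → 'z'
  'e' (4) + 19 = 23 → 'x'
Result = "anzx"


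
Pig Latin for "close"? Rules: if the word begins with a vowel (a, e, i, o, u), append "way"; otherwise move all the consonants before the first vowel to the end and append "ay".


Word: "close"
Starts with consonant(s) → move to end, add 'ay'
Consonant cluster: "cl"
Pig Latin = "oseclay"


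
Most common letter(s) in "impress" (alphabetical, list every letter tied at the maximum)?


Word: "impress"
Letter counts:
  'e': 1
  'i': 1
  'm': 1
  'p': 1
  'r': 1
  's': 2
Maximum count = 2
Most frequent = 's' (2 times each)


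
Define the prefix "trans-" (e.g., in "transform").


Prefix: trans-
Example: transform (trans- + form)
Meaning = across


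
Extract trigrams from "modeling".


Word: "modeling" (length 8)
Number of trigrams = 8 - 3 + 1 = 6
  Position 0: "mod"
  Position 1: "ode"
  Position 2: "del"
  Position 3: "eli"
  Position 4: "lin"
  Position 5: "ing"
Trigrams = "mod", "ode", "del", "eli", "lin", "ing"


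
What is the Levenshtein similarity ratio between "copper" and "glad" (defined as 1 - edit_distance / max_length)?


Word 1: "copper" (length 6)
Word 2: "glad" (length 4)
One optimal edit sequence:
  1. delete 'c'  (+1)
  2. delete 'o'  (+1)
  3. substitute 'p' -> 'g'  (+1)
  4. substitute 'p' -> 'l'  (+1)
  5. substitute 'e' -> 'a'  (+1)
  6. substitute 'r' -> 'd'  (+1)
Edit distance = 6
Max length = max(6, 4) = 6
Similarity = 1 - 6/6
= 0.0000


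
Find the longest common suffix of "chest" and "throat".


Word 1: "chest"
Word 2: "throat"
Comparing from end:
  Pos -1: 't' == 't'
  Pos -2: 's' != 'a' (stop)
LCS = "t" (length 1)


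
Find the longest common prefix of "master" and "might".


Word 1: "master"
Word 2: "might"
Comparing from start:
  Pos 0: 'm' == 'm'
  Pos 1: 'a' != 'i' (stop)
LCP = "m" (length 1)


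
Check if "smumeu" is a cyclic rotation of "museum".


Word: "museum", Candidate: "smumeu"
Method: check if candidate is substring of word+word
"museummuseum" contains "smumeu"? No
Is rotation = No


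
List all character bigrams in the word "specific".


Word: "specific" (length 8)
Number of bigrams = 8 - 2 + 1 = 7
  Position 0: "sp"
  Position 1: "pe"
  Position 2: "ec"
  Position 3: "ci"
  Position 4: "if"
  Position 5: "fi"
  Position 6: "ic"
Bigrams = "sp", "pe", "ec", "ci", "if", "fi", "ic"


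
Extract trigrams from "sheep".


Word: "sheep" (length 5)
Number of trigrams = 5 - 3 + 1 = 3
  Position 0: "she"
  Position 1: "hee"
  Position 2: "eep"
Trigrams = "she", "hee", "eep"


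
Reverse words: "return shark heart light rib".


Original: "return shark heart light rib"
Words (1..n): return | shark | heart | light | rib
Reversed (n..1): rib | light | heart | shark | return
Result = "rib light heart shark return"


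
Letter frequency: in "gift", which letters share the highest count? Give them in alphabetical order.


Word: "gift"
Letter counts:
  'f': 1
  'g': 1
  'i': 1
  't': 1
Maximum count = 1
Most frequent = 'f', 'g', 'i', 't' (1 time each)


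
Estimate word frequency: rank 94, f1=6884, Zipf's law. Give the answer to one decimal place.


Zipf's law: f(r) = f(1) / r
f(1) = 6884
f(94) = 6884 / 94
= 73.2 occurrences


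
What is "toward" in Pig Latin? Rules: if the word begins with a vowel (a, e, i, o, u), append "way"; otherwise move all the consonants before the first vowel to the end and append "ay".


Word: "toward"
Starts with consonant(s) → move to end, add 'ay'
Consonant cluster: "t"
Pig Latin = "owardtay"


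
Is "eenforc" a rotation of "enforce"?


Word: "enforce", Candidate: "eenforc"
Method: check if candidate is substring of word+word
"enforceenforce" contains "eenforc"? Yes
Is rotation = Yes


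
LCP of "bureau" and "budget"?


Word 1: "bureau"
Word 2: "budget"
Comparing from start:
  Pos 0: 'b' == 'b'
  Pos 1: 'u' == 'u'
  Pos 2: 'r' != 'd' (stop)
LCP = "bu" (length 2)


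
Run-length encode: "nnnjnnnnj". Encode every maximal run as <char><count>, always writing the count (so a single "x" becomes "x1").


String: "nnnjnnnnj"
Scanning for consecutive runs:
  'n' x 3
  'j' x 1
  'n' x 4
  'j' x 1
RLE = "n3j1n4j1"


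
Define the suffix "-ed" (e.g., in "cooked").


Suffix: -ed
As in: cooked -> cook + -ed
Meaning = past tense


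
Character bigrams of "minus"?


Word: "minus" (length 5)
Number of bigrams = 5 - 2 + 1 = 4
  Position 0: "mi"
  Position 1: "in"
  Position 2: "nu"
  Position 3: "us"
Bigrams = "mi", "in", "nu", "us"


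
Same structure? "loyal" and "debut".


Pattern of "loyal": [0, 1, 2, 3, 0]
Pattern of "debut": [0, 1, 2, 3, 4]
Patterns do not match
Same pattern = No


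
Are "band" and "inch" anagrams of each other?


Word 1: "band" → sorted: abdn
Word 2: "inch" → sorted: chin
Same letters? abdn != chin
Anagram = No


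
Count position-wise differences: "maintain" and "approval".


Comparing character by character (same length = 8):
  Pos 0: 'm' vs 'a' !=
  Pos 1: 'a' vs 'p' !=
  Pos 2: 'i' vs 'p' !=
  Pos 3: 'n' vs 'r' !=
  Pos 4: 't' vs 'o' !=
  Pos 5: 'a' vs 'v' !=
  Pos 6: 'i' vs 'a' !=
  Pos 7: 'n' vs 'l' !=
Hamming distance = 8


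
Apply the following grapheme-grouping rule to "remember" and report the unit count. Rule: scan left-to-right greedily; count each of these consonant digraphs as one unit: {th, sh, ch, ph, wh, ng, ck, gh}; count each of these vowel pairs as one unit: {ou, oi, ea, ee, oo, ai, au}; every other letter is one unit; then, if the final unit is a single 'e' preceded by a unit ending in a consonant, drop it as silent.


Word: "remember" (8 letters)
Left-to-right scan:
  (1) 'r' (letter)
  (2) 'e' (letter)
  (3) 'm' (letter)
  (4) 'e' (letter)
  (5) 'm' (letter)
  (6) 'b' (letter)
  (7) 'e' (letter)
  (8) 'r' (letter)
Units from scan: 8
Sound units = 8 units


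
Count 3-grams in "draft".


Word: "draft" (length 5)
Number of 3-grams = length - 3 + 1 = 5 - 3 + 1
= 3


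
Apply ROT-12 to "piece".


Word: "piece"
Shift: 12
Each letter → (letter + shift) mod 26:
  'p' (15) + 12 = 1 → 'b'
  'i' (8) + 12 = 20 → 'u'
  'e' (4) + 12 = 16 → 'q'
  'c' (2) + 12 = 14 → 'o'
  'e' (4) + 12 = 16 → 'q'
Result = "buqoq"


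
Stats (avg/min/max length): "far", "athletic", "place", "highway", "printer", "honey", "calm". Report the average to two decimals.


Lengths: "far"=3, "athletic"=8, "place"=5, "highway"=7, "printer"=7, "honey"=5, "calm"=4
Sum = 39, Count = 7
Average = 39/7 = 5.57
= avg=5.57, min=3, max=8


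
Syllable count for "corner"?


Word: "corner"
Syllable breakdown: cor-ner
Counting: 2 parts
= 2 syllables


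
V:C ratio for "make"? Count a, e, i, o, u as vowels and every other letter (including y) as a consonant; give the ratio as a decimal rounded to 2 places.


Word: "make"
Vowels (a,e,i,o,u): 2
Consonants: 2
Ratio = 2/2
= 1.00


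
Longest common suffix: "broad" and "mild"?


Word 1: "broad"
Word 2: "mild"
Comparing from end:
  Pos -1: 'd' == 'd'
  Pos -2: 'a' != 'l' (stop)
LCS = "d" (length 1)


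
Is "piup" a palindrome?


Word: "piup"
Reversed: "puip"
Forward == Backward? piup != puip
Palindrome = No


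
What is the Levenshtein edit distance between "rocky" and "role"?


Word 1: "rocky" (length 5)
Word 2: "role" (length 4)
One optimal edit sequence (insert/delete/substitute each cost 1):
  1. keep 'r'
  2. keep 'o'
  3. delete 'c'  (+1)
  4. substitute 'k' -> 'l'  (+1)
  5. substitute 'y' -> 'e'  (+1)
Total edit operations: 3
Edit distance = 3


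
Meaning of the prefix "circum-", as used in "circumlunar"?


Prefix: circum-
Example: circumlunar (circum- + lunar)
Meaning = around


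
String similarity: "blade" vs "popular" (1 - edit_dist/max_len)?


Word 1: "blade" (length 5)
Word 2: "popular" (length 7)
One optimal edit sequence:
  1. insert 'p'  (+1)
  2. insert 'o'  (+1)
  3. insert 'p'  (+1)
  4. substitute 'b' -> 'u'  (+1)
  5. keep 'l'
  6. keep 'a'
  7. delete 'd'  (+1)
  8. substitute 'e' -> 'r'  (+1)
Edit distance = 6
Max length = max(5, 7) = 7
Similarity = 1 - 6/7
= 0.1429


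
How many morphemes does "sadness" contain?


Word: "sadness"
Morphemes: sad + -ness
Each morpheme carries meaning
= 2 morphemes


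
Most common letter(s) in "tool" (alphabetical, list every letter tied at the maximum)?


Word: "tool"
Letter counts:
  'l': 1
  'o': 2
  't': 1
Maximum count = 2
Most frequent = 'o' (2 times each)


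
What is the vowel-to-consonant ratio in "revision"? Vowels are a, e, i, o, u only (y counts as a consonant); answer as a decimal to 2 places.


Word: "revision"
Vowels (a,e,i,o,u): 4
Consonants: 4
Ratio = 4/4
= 1.00


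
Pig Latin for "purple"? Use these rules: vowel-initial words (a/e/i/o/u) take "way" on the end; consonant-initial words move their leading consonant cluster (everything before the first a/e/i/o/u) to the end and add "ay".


Word: "purple"
Starts with consonant(s) → move to end, add 'ay'
Consonant cluster: "p"
Pig Latin = "urplepay"


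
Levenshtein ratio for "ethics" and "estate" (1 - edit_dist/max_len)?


Word 1: "ethics" (length 6)
Word 2: "estate" (length 6)
One optimal edit sequence:
  1. keep 'e'
  2. substitute 't' -> 's'  (+1)
  3. substitute 'h' -> 't'  (+1)
  4. substitute 'i' -> 'a'  (+1)
  5. substitute 'c' -> 't'  (+1)
  6. substitute 's' -> 'e'  (+1)
Edit distance = 5
Max length = max(6, 6) = 6
Similarity = 1 - 5/6
= 0.1667


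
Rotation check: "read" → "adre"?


Word: "read", Candidate: "adre"
Method: check if candidate is substring of word+word
"readread" contains "adre"? Yes
Is rotation = Yes


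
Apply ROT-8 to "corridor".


Word: "corridor"
Shift: 8
Each letter → (letter + shift) mod 26:
  'c' (2) + 8 = 10 → 'k'
  'o' (14) + 8 = 22 → 'w'
  'r' (17) + 8 = 25 → 'z'
  'r' (17) + 8 = 25 → 'z'
  'i' (8) + 8 = 16 → 'q'
  'd' (3) + 8 = 11 → 'l'
  'o' (14) + 8 = 22 → 'w'
  'r' (17) + 8 = 25 → 'z'
Result = "kwzzqlwz"


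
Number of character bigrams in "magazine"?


Word: "magazine" (length 8)
Number of 2-grams = length - 2 + 1 = 8 - 2 + 1
= 7
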